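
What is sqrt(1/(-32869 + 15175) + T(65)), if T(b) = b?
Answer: sqrt(2261114294)/5898 ≈ 8.0623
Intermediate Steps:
sqrt(1/(-32869 + 15175) + T(65)) = sqrt(1/(-32869 + 15175) + 65) = sqrt(1/(-17694) + 65) = sqrt(-1/17694 + 65) = sqrt(1150109/17694) = sqrt(2261114294)/5898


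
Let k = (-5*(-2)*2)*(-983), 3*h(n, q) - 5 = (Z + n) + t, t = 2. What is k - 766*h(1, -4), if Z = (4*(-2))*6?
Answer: -28340/3 ≈ -9446.7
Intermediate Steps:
Z = -48 (Z = -8*6 = -48)
h(n, q) = -41/3 + n/3 (h(n, q) = 5/3 + ((-48 + n) + 2)/3 = 5/3 + (-46 + n)/3 = 5/3 + (-46/3 + n/3) = -41/3 + n/3)
k = -19660 (k = (10*2)*(-983) = 20*(-983) = -19660)
k - 766*h(1, -4) = -19660 - 766*(-41/3 + (1/3)*1) = -19660 - 766*(-41/3 + 1/3) = -19660 - 766*(-40/3) = -19660 + 30640/3 = -28340/3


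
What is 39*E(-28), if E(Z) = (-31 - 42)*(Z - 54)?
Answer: 233454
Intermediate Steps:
E(Z) = 3942 - 73*Z (E(Z) = -73*(-54 + Z) = 3942 - 73*Z)
39*E(-28) = 39*(3942 - 73*(-28)) = 39*(3942 + 2044) = 39*5986 = 233454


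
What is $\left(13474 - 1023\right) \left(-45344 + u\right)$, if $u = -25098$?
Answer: $-877073342$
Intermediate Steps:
$\left(13474 - 1023\right) \left(-45344 + u\right) = \left(13474 - 1023\right) \left(-45344 - 25098\right) = 12451 \left(-70442\right) = -877073342$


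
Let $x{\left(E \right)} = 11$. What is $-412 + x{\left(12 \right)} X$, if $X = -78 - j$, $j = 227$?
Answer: $-3767$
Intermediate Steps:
$X = -305$ ($X = -78 - 227 = -305$)
$-412 + x{\left(12 \right)} X = -412 + 11 \left(-305\right) = -412 - 3355 = -3767$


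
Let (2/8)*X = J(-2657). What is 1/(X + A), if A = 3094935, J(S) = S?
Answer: 1/3084307 ≈ 3.2422e-7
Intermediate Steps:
X = -10628 (X = 4*(-2657) = -10628)
1/(X + A) = 1/(-10628 + 3094935) = 1/3084307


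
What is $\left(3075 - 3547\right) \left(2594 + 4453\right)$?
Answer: $-3326184$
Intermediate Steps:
$\left(3075 - 3547\right) \left(2594 + 4453\right) = \left(-472\right) 7047 = -3326184$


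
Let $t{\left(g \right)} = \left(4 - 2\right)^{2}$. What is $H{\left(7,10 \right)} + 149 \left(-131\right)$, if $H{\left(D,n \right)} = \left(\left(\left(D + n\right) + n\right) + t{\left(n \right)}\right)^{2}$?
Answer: $-18558$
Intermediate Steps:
$t{\left(g \right)} = 4$ ($t{\left(g \right)} = 2^{2} = 4$)
$H{\left(D,n \right)} = \left(4 + D + 2 n\right)^{2}$ ($H{\left(D,n \right)} = \left(\left(\left(D + n\right) + n\right) + 4\right)^{2} = \left(\left(D + 2 n\right) + 4\right)^{2} = \left(4 + D + 2 n\right)^{2}$)
$H{\left(7,10 \right)} + 149 \left(-131\right) = \left(4 + 7 + 2 \cdot 10\right)^{2} + 149 \left(-131\right) = \left(4 + 7 + 20\right)^{2} - 19519 = 31^{2} - 19519 = 961 - 19519 = -18558$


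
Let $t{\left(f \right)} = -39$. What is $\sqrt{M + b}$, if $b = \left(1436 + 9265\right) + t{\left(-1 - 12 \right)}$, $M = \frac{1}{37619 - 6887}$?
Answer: $\frac{\sqrt{2517447006555}}{15366} \approx 103.26$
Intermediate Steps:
$M = \frac{1}{30732} \approx 3.2539 \cdot 10^{-5}$
$b = 10662$ ($b = \left(1436 + 9265\right) - 39 = 10701 - 39 = 10662$)
$\sqrt{M + b} = \sqrt{\frac{1}{30732} + 10662} = \sqrt{\frac{327664585}{30732}} = \frac{\sqrt{2517447006555}}{15366}$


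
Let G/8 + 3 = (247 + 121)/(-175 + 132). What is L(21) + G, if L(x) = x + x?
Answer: -2170/43 ≈ -50.465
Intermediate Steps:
L(x) = 2*x
G = -3976/43 (G = -24 + 8*((247 + 121)/(-175 + 132)) = -24 + 8*(368/(-43)) = -24 + 8*(368*(-1/43)) = -24 + 8*(-368/43) = -24 - 2944/43 = -3976/43 ≈ -92.465)
L(21) + G = 2*21 - 3976/43 = 42 - 3976/43 = -2170/43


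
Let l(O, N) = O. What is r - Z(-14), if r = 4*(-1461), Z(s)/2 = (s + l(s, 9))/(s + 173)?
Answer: -929140/159 ≈ -5843.6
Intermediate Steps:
Z(s) = 4*s/(173 + s) (Z(s) = 2*((s + s)/(s + 173)) = 2*((2*s)/(173 + s)) = 2*(2*s/(173 + s)) = 4*s/(173 + s))
r = -5844
r - Z(-14) = -5844 - 4*(-14)/(173 - 14) = -5844 - 4*(-14)/159 = -5844 - 1*(-56/159) = -5844 + 56/159 = -929140/159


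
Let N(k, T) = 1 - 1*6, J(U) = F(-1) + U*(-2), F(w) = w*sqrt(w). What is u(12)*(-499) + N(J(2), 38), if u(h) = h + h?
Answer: -11981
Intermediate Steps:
F(w) = w**(3/2)
u(h) = 2*h
J(U) = -I - 2*U (J(U) = (-1)**(3/2) + U*(-2) = -I - 2*U)
N(k, T) = -5 (N(k, T) = 1 - 6 = -5)
u(12)*(-499) + N(J(2), 38) = (2*12)*(-499) - 5 = 24*(-499) - 5 = -11976 - 5 = -11981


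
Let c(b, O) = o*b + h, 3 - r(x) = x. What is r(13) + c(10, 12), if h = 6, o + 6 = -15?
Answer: -214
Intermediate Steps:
o = -21 (o = -6 - 15 = -21)
r(x) = 3 - x
c(b, O) = 6 - 21*b (c(b, O) = -21*b + 6 = 6 - 21*b)
r(13) + c(10, 12) = (3 - 1*13) + (6 - 21*10) = (3 - 13) + (6 - 210) = -10 - 204 = -214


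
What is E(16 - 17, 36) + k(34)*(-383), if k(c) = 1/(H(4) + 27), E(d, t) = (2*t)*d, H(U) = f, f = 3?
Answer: -2543/30 ≈ -84.767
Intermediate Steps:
H(U) = 3
E(d, t) = 2*d*t
k(c) = 1/30 (k(c) = 1/(3 + 27) = 1/30)
E(16 - 17, 36) + k(34)*(-383) = 2*(16 - 17)*36 + (1/30)*(-383) = 2*(-1)*36 - 383/30 = -72 - 383/30 = -2543/30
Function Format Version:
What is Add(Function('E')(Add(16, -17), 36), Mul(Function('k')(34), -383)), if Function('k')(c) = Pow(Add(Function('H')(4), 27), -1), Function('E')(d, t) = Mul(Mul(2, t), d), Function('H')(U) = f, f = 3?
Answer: Rational(-2543, 30) ≈ -84.767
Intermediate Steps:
Function('H')(U) = 3
Function('E')(d, t) = Mul(2, d, t)
Function('k')(c) = Rational(1, 30) (Function('k')(c) = Pow(Add(3, 27), -1) = Pow(30, -1) = Rational(1, 30))
Add(Function('E')(Add(16, -17), 36), Mul(Function('k')(34), -383)) = Add(Mul(2, Add(16, -17), 36), Mul(Rational(1, 30), -383)) = Add(Mul(2, -1, 36), Rational(-383, 30)) = Add(-72, Rational(-383, 30)) = Rational(-2543, 30)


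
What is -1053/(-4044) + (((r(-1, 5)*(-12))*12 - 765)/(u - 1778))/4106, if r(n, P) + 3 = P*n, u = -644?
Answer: 436259907/1675687342 ≈ 0.26035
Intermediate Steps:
r(n, P) = -3 + P*n
-1053/(-4044) + (((r(-1, 5)*(-12))*12 - 765)/(u - 1778))/4106 = -1053/(-4044) + ((((-3 + 5*(-1))*(-12))*12 - 765)/(-644 - 1778))/4106 = -1053*(-1/4044) + ((((-3 - 5)*(-12))*12 - 765)/(-2422))*(1/4106) = 351/1348 + ((-8*(-12)*12 - 765)*(-1/2422))*(1/4106) = 351/1348 + ((96*12 - 765)*(-1/2422))*(1/4106) = 351/1348 + ((1152 - 765)*(-1/2422))*(1/4106) = 351/1348 + (387*(-1/2422))*(1/4106) = 351/1348 - 387/2422*1/4106 = 351/1348 - 387/9944732 = 436259907/1675687342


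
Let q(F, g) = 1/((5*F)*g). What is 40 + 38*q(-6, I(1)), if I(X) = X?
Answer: 581/15 ≈ 38.733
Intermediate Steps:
q(F, g) = 1/(5*F*g)
40 + 38*q(-6, I(1)) = 40 + 38*((⅕)/(-6*1)) = 40 + 38*((⅕)*(-⅙)*1) = 40 + 38*(-1/30) = 40 - 19/15 = 581/15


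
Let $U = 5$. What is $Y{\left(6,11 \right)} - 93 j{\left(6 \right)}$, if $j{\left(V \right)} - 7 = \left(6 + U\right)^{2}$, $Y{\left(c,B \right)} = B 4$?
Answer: $-11860$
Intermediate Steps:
$Y{\left(c,B \right)} = 4 B$
$j{\left(V \right)} = 128$ ($j{\left(V \right)} = 7 + \left(6 + 5\right)^{2} = 7 + 11^{2} = 7 + 121 = 128$)
$Y{\left(6,11 \right)} - 93 j{\left(6 \right)} = 4 \cdot 11 - 11904 = 44 - 11904 = -11860$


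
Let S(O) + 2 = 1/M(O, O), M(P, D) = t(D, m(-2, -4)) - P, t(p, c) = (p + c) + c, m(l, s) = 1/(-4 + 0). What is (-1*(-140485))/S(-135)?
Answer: -140485/4 ≈ -35121.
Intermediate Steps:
m(l, s) = -1/4 (m(l, s) = 1/(-4) = -1/4)
t(p, c) = p + 2*c (t(p, c) = (c + p) + c = p + 2*c)
M(P, D) = -1/2 + D - P (M(P, D) = (D + 2*(-1/4)) - P = (D - 1/2) - P = (-1/2 + D) - P = -1/2 + D - P)
S(O) = -4 (S(O) = -2 + 1/(-1/2 + O - O) = -2 + 1/(-1/2) = -2 - 2 = -4)
(-1*(-140485))/S(-135) = -1*(-140485)/(-4) = 140485*(-1/4) = -140485/4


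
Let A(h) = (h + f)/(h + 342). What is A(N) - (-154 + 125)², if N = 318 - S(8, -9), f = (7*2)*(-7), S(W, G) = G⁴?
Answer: -4956400/5901 ≈ -839.93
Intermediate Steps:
f = -98 (f = 14*(-7) = -98)
N = -6243 (N = 318 - 1*(-9)⁴ = 318 - 1*6561 = 318 - 6561 = -6243)
A(h) = (-98 + h)/(342 + h) (A(h) = (h - 98)/(h + 342) = (-98 + h)/(342 + h))
A(N) - (-154 + 125)² = (-98 - 6243)/(342 - 6243) - (-154 + 125)² = -6341/(-5901) - 1*(-29)² = -1/5901*(-6341) - 1*841 = 6341/5901 - 841 = -4956400/5901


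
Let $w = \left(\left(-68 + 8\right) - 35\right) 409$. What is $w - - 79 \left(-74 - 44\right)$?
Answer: $-48177$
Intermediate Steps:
$w = -38855$ ($w = \left(-60 - 35\right) 409 = \left(-95\right) 409 = -38855$)
$w - - 79 \left(-74 - 44\right) = -38855 - - 79 \left(-74 - 44\right) = -38855 - \left(-79\right) \left(-118\right) = -38855 - 9322 = -48177$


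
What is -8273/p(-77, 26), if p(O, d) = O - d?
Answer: 8273/103 ≈ 80.320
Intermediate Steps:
-8273/p(-77, 26) = -8273/(-77 - 1*26) = -8273/(-77 - 26) = -8273/(-103) = -8273*(-1/103) = 8273/103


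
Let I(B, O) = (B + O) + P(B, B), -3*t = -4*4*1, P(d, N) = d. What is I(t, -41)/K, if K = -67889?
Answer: 91/203667 ≈ 0.00044681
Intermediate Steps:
t = 16/3 (t = -(-4*4)/3 = -(-16)/3 = -⅓*(-16) = 16/3 ≈ 5.3333)
I(B, O) = O + 2*B (I(B, O) = (B + O) + B = O + 2*B)
I(t, -41)/K = (-41 + 2*(16/3))/(-67889) = (-41 + 32/3)*(-1/67889) = -91/3*(-1/67889) = 91/203667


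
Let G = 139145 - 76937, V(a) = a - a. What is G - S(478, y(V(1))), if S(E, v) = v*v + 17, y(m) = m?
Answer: 62191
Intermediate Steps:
V(a) = 0
G = 62208
S(E, v) = 17 + v² (S(E, v) = v² + 17 = 17 + v²)
G - S(478, y(V(1))) = 62208 - (17 + 0²) = 62208 - (17 + 0) = 62208 - 1*17 = 62208 - 17 = 62191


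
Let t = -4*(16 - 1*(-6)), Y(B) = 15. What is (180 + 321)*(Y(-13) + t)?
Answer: -36573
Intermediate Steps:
t = -88 (t = -4*(16 + 6) = -4*22 = -88)
(180 + 321)*(Y(-13) + t) = (180 + 321)*(15 - 88) = 501*(-73) = -36573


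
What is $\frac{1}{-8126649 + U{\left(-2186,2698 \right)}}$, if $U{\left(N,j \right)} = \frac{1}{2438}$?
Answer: $- \frac{2438}{19812770261} \approx -1.2305 \cdot 10^{-7}$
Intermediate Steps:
$U{\left(N,j \right)} = \frac{1}{2438}$
$\frac{1}{-8126649 + U{\left(-2186,2698 \right)}} = \frac{1}{-8126649 + \frac{1}{2438}} = \frac{1}{- \frac{19812770261}{2438}} = - \frac{2438}{19812770261}$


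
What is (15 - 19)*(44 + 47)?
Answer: -364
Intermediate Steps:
(15 - 19)*(44 + 47) = -4*91 = -364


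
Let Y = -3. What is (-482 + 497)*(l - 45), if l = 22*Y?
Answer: -1665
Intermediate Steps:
l = -66 (l = 22*(-3) = -66)
(-482 + 497)*(l - 45) = (-482 + 497)*(-66 - 45) = 15*(-111) = -1665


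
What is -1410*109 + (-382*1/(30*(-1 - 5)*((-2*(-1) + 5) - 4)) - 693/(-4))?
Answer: -82898663/540 ≈ -1.5352e+5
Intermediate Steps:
-1410*109 + (-382*1/(30*(-1 - 5)*((-2*(-1) + 5) - 4)) - 693/(-4)) = -153690 + (-382*(-1/(180*((2 + 5) - 4))) - 693*(-1/4)) = -153690 + (-382*(-1/(180*(7 - 4))) + 693/4) = -153690 + (-382/((-6*3*6)*5) + 693/4) = -153690 + (-382/(-18*6*5) + 693/4) = -153690 + (-382/((-108*5)) + 693/4) = -153690 + (-382/(-540) + 693/4) = -153690 + (-382*(-1/540) + 693/4) = -153690 + (191/270 + 693/4) = -153690 + 93937/540 = -82898663/540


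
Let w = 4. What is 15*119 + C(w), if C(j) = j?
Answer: 1789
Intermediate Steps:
15*119 + C(w) = 15*119 + 4 = 1785 + 4 = 1789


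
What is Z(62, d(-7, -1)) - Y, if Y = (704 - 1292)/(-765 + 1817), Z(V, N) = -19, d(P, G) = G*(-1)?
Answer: -4850/263 ≈ -18.441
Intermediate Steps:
d(P, G) = -G
Y = -147/263 (Y = -588/1052 = -588*1/1052 = -147/263 ≈ -0.55894)
Z(62, d(-7, -1)) - Y = -19 - 1*(-147/263) = -19 + 147/263 = -4850/263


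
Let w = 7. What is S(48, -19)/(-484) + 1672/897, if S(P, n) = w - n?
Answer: 392963/217074 ≈ 1.8103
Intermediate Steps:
S(P, n) = 7 - n
S(48, -19)/(-484) + 1672/897 = (7 - 1*(-19))/(-484) + 1672/897 = (7 + 19)*(-1/484) + 1672*(1/897) = 26*(-1/484) + 1672/897 = -13/242 + 1672/897 = 392963/217074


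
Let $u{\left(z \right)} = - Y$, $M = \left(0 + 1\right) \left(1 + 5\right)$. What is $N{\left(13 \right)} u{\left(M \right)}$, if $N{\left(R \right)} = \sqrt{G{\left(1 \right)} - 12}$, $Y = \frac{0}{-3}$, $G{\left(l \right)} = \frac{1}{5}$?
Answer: $0$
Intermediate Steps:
$G{\left(l \right)} = \frac{1}{5}$
$Y = 0$ ($Y = 0 \left(- \frac{1}{3}\right) = 0$)
$N{\left(R \right)} = \frac{i \sqrt{295}}{5}$ ($N{\left(R \right)} = \sqrt{\frac{1}{5} - 12} = \sqrt{- \frac{59}{5}} = \frac{i \sqrt{295}}{5}$)
$M = 6$ ($M = 1 \cdot 6 = 6$)
$u{\left(z \right)} = 0$ ($u{\left(z \right)} = \left(-1\right) 0 = 0$)
$N{\left(13 \right)} u{\left(M \right)} = \frac{i \sqrt{295}}{5} \cdot 0 = 0$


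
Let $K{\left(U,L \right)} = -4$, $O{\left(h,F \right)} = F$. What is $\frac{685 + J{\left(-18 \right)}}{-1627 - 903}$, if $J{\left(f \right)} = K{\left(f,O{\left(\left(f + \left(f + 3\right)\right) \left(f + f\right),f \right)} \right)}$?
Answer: $- \frac{681}{2530} \approx -0.26917$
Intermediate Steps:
$J{\left(f \right)} = -4$
$\frac{685 + J{\left(-18 \right)}}{-1627 - 903} = \frac{685 - 4}{-1627 - 903} = \frac{681}{-2530} = 681 \left(- \frac{1}{2530}\right) = - \frac{681}{2530}$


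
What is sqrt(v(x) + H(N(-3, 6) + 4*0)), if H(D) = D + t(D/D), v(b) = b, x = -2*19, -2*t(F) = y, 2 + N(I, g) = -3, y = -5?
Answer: 9*I*sqrt(2)/2 ≈ 6.364*I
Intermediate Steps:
N(I, g) = -5 (N(I, g) = -2 - 3 = -5)
t(F) = 5/2 (t(F) = -1/2*(-5) = 5/2)
x = -38
H(D) = 5/2 + D (H(D) = D + 5/2 = 5/2 + D)
sqrt(v(x) + H(N(-3, 6) + 4*0)) = sqrt(-38 + (5/2 + (-5 + 4*0))) = sqrt(-38 + (5/2 + (-5 + 0))) = sqrt(-38 + (5/2 - 5)) = sqrt(-38 - 5/2) = sqrt(-81/2) = 9*I*sqrt(2)/2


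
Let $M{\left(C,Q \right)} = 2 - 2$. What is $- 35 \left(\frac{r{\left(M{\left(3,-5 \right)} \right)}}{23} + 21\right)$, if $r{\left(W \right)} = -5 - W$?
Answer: $- \frac{16730}{23} \approx -727.39$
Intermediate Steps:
$M{\left(C,Q \right)} = 0$ ($M{\left(C,Q \right)} = 2 - 2 = 0$)
$- 35 \left(\frac{r{\left(M{\left(3,-5 \right)} \right)}}{23} + 21\right) = - 35 \left(\frac{-5 - 0}{23} + 21\right) = - 35 \left(\left(-5 + 0\right) \frac{1}{23} + 21\right) = - 35 \left(\left(-5\right) \frac{1}{23} + 21\right) = - 35 \left(- \frac{5}{23} + 21\right) = \left(-35\right) \frac{478}{23} = - \frac{16730}{23}$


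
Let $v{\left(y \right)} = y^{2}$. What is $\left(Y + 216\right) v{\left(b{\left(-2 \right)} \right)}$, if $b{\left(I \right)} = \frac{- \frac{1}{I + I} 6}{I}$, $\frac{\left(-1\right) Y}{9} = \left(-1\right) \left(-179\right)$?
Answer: $- \frac{12555}{16} \approx -784.69$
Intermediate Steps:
$Y = -1611$ ($Y = - 9 \left(\left(-1\right) \left(-179\right)\right) = \left(-9\right) 179 = -1611$)
$b{\left(I \right)} = - \frac{3}{I^{2}}$ ($b{\left(I \right)} = \frac{- \frac{1}{2 I} 6}{I} = \frac{\left(-3\right) \frac{1}{I}}{I} = - \frac{3}{I^{2}}$)
$\left(Y + 216\right) v{\left(b{\left(-2 \right)} \right)} = \left(-1611 + 216\right) \left(- \frac{3}{4}\right)^{2} = - 1395 \left(\left(-3\right) \frac{1}{4}\right)^{2} = - 1395 \left(- \frac{3}{4}\right)^{2} = \left(-1395\right) \frac{9}{16} = - \frac{12555}{16}$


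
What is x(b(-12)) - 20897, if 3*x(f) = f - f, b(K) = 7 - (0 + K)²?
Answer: -20897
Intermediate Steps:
b(K) = 7 - K²
x(f) = 0 (x(f) = (f - f)/3 = (⅓)*0 = 0)
x(b(-12)) - 20897 = 0 - 20897 = -20897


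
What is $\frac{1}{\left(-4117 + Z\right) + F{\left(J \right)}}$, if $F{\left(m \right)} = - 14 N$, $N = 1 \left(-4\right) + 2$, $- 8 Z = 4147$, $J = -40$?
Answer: $- \frac{8}{36859} \approx -0.00021704$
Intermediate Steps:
$Z = - \frac{4147}{8}$ ($Z = \left(- \frac{1}{8}\right) 4147 = - \frac{4147}{8} \approx -518.38$)
$N = -2$ ($N = -4 + 2 = -2$)
$F{\left(m \right)} = 28$ ($F{\left(m \right)} = \left(-14\right) \left(-2\right) = 28$)
$\frac{1}{\left(-4117 + Z\right) + F{\left(J \right)}} = \frac{1}{\left(-4117 - \frac{4147}{8}\right) + 28} = \frac{1}{- \frac{37083}{8} + 28} = \frac{1}{- \frac{36859}{8}} = - \frac{8}{36859}$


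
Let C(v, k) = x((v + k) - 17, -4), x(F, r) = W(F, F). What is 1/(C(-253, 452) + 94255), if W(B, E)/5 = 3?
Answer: 1/94270 ≈ 1.0608e-5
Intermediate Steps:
W(B, E) = 15 (W(B, E) = 5*3 = 15)
x(F, r) = 15
C(v, k) = 15
1/(C(-253, 452) + 94255) = 1/(15 + 94255) = 1/94270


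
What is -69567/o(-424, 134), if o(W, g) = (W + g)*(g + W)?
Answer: -69567/84100 ≈ -0.82719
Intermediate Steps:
o(W, g) = (W + g)² (o(W, g) = (W + g)*(W + g) = (W + g)²)
-69567/o(-424, 134) = -69567/(-424 + 134)² = -69567/((-290)²) = -69567/84100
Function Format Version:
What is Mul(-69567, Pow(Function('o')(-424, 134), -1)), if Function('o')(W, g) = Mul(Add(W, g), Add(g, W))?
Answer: Rational(-69567, 84100) ≈ -0.82719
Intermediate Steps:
Function('o')(W, g) = Pow(Add(W, g), 2) (Function('o')(W, g) = Mul(Add(W, g), Add(W, g)) = Pow(Add(W, g), 2))
Mul(-69567, Pow(Function('o')(-424, 134), -1)) = Mul(-69567, Pow(Pow(Add(-424, 134), 2), -1)) = Mul(-69567, Pow(Pow(-290, 2), -1)) = Mul(-69567, Pow(84100, -1)) = Mul(-69567, Rational(1, 84100)) = Rational(-69567, 84100)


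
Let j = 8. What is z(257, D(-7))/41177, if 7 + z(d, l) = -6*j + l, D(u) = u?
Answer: -62/41177 ≈ -0.0015057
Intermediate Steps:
z(d, l) = -55 + l (z(d, l) = -7 + (-6*8 + l) = -7 + (-48 + l) = -55 + l)
z(257, D(-7))/41177 = (-55 - 7)/41177 = -62*1/41177 = -62/41177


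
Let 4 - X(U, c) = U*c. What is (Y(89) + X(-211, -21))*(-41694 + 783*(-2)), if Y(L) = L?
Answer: 187661880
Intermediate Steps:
X(U, c) = 4 - U*c
(Y(89) + X(-211, -21))*(-41694 + 783*(-2)) = (89 + (4 - 1*(-211)*(-21)))*(-41694 + 783*(-2)) = (89 + (4 - 4431))*(-41694 - 1566) = (89 - 4427)*(-43260) = -4338*(-43260) = 187661880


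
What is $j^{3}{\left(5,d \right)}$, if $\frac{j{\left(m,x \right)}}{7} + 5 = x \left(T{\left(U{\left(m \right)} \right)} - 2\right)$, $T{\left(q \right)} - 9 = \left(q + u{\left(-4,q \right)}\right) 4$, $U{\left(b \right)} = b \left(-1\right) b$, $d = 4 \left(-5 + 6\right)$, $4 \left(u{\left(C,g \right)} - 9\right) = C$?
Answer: $-5295319407$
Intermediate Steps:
$u{\left(C,g \right)} = 9 + \frac{C}{4}$
$d = 4$ ($d = 4 \cdot 1 = 4$)
$U{\left(b \right)} = - b^{2}$ ($U{\left(b \right)} = - b b = - b^{2}$)
$T{\left(q \right)} = 41 + 4 q$ ($T{\left(q \right)} = 9 + \left(q + \left(9 + \frac{1}{4} \left(-4\right)\right)\right) 4 = 9 + \left(q + \left(9 - 1\right)\right) 4 = 9 + \left(q + 8\right) 4 = 9 + \left(8 + q\right) 4 = 9 + \left(32 + 4 q\right) = 41 + 4 q$)
$j{\left(m,x \right)} = -35 + 7 x \left(39 - 4 m^{2}\right)$ ($j{\left(m,x \right)} = -35 + 7 x \left(\left(41 + 4 \left(- m^{2}\right)\right) - 2\right) = -35 + 7 x \left(\left(41 - 4 m^{2}\right) - 2\right) = -35 + 7 x \left(39 - 4 m^{2}\right)$)
$j^{3}{\left(5,d \right)} = \left(-35 + 273 \cdot 4 - 112 \cdot 5^{2}\right)^{3} = \left(-35 + 1092 - 112 \cdot 25\right)^{3} = \left(-35 + 1092 - 2800\right)^{3} = \left(-1743\right)^{3} = -5295319407$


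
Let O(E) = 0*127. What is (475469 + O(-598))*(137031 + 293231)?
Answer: 204576242878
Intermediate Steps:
O(E) = 0
(475469 + O(-598))*(137031 + 293231) = (475469 + 0)*(137031 + 293231) = 475469*430262 = 204576242878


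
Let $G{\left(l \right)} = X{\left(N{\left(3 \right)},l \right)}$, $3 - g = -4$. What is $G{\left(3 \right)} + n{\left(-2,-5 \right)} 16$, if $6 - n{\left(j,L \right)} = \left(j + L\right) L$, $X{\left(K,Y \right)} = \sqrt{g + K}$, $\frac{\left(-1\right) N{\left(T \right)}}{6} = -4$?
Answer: $-464 + \sqrt{31} \approx -458.43$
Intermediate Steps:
$g = 7$ ($g = 3 - -4 = 3 + 4 = 7$)
$N{\left(T \right)} = 24$ ($N{\left(T \right)} = \left(-6\right) \left(-4\right) = 24$)
$X{\left(K,Y \right)} = \sqrt{7 + K}$
$G{\left(l \right)} = \sqrt{31}$ ($G{\left(l \right)} = \sqrt{7 + 24} = \sqrt{31}$)
$n{\left(j,L \right)} = 6 - L \left(L + j\right)$ ($n{\left(j,L \right)} = 6 - \left(j + L\right) L = 6 - \left(L + j\right) L = 6 - L \left(L + j\right)$)
$G{\left(3 \right)} + n{\left(-2,-5 \right)} 16 = \sqrt{31} + \left(6 - \left(-5\right)^{2} - \left(-5\right) \left(-2\right)\right) 16 = \sqrt{31} + \left(6 - 25 - 10\right) 16 = \sqrt{31} - 464 = -464 + \sqrt{31}$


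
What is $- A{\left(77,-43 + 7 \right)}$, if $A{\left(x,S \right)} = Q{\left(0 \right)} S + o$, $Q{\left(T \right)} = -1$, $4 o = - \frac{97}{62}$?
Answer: $- \frac{8831}{248} \approx -35.609$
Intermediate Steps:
$o = - \frac{97}{248}$ ($o = \frac{\left(-97\right) \frac{1}{62}}{4} = \frac{1}{4} \left(- \frac{97}{62}\right) = - \frac{97}{248} \approx -0.39113$)
$A{\left(x,S \right)} = - \frac{97}{248} - S$ ($A{\left(x,S \right)} = - S - \frac{97}{248} = - \frac{97}{248} - S$)
$- A{\left(77,-43 + 7 \right)} = - (- \frac{97}{248} - \left(-43 + 7\right)) = - (- \frac{97}{248} - -36) = - (- \frac{97}{248} + 36) = \left(-1\right) \frac{8831}{248} = - \frac{8831}{248}$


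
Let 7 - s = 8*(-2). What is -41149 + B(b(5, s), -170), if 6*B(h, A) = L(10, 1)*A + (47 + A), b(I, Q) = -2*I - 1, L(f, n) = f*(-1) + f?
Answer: -82339/2 ≈ -41170.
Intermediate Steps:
s = 23 (s = 7 - 8*(-2) = 7 - 1*(-16) = 7 + 16 = 23)
L(f, n) = 0 (L(f, n) = -f + f = 0)
b(I, Q) = -1 - 2*I
B(h, A) = 47/6 + A/6 (B(h, A) = (0*A + (47 + A))/6 = (0 + (47 + A))/6 = (47 + A)/6 = 47/6 + A/6)
-41149 + B(b(5, s), -170) = -41149 + (47/6 + (⅙)*(-170)) = -41149 + (47/6 - 85/3) = -41149 - 41/2 = -82339/2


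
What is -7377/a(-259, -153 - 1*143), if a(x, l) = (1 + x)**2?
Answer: -2459/22188 ≈ -0.11083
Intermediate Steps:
-7377/a(-259, -153 - 1*143) = -7377/(1 - 259)**2 = -7377/((-258)**2) = -7377/66564 = -7377*1/66564 = -2459/22188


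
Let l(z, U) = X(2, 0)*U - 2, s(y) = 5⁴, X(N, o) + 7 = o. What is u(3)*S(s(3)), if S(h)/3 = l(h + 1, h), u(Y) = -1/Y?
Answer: 4377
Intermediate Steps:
X(N, o) = -7 + o
s(y) = 625
l(z, U) = -2 - 7*U (l(z, U) = (-7 + 0)*U - 2 = -7*U - 2 = -2 - 7*U)
S(h) = -6 - 21*h (S(h) = 3*(-2 - 7*h) = -6 - 21*h)
u(3)*S(s(3)) = (-1/3)*(-6 - 21*625) = (-1*⅓)*(-6 - 13125) = -⅓*(-13131) = 4377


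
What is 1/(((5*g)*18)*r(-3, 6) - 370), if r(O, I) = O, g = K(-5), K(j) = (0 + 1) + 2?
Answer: -1/1180 ≈ -0.00084746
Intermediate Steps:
K(j) = 3 (K(j) = 1 + 2 = 3)
g = 3
1/(((5*g)*18)*r(-3, 6) - 370) = 1/(((5*3)*18)*(-3) - 370) = 1/((15*18)*(-3) - 370) = 1/(270*(-3) - 370) = 1/(-810 - 370) = 1/(-1180) = -1/1180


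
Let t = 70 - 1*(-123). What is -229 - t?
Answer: -422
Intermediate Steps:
t = 193 (t = 70 + 123 = 193)
-229 - t = -229 - 1*193 = -229 - 193 = -422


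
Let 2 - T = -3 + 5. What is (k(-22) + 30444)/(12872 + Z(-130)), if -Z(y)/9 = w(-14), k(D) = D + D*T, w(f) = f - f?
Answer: 15211/6436 ≈ 2.3634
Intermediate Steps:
T = 0 (T = 2 - (-3 + 5) = 2 - 1*2 = 2 - 2 = 0)
w(f) = 0
k(D) = D (k(D) = D + D*0 = D + 0 = D)
Z(y) = 0 (Z(y) = -9*0 = 0)
(k(-22) + 30444)/(12872 + Z(-130)) = (-22 + 30444)/(12872 + 0) = 30422/12872 = 30422*(1/12872) = 15211/6436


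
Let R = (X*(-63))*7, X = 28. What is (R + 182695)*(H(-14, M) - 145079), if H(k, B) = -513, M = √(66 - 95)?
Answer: -24801160424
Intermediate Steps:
M = I*√29 (M = √(-29) = I*√29 ≈ 5.3852*I)
R = -12348 (R = (28*(-63))*7 = -1764*7 = -12348)
(R + 182695)*(H(-14, M) - 145079) = (-12348 + 182695)*(-513 - 145079) = 170347*(-145592) = -24801160424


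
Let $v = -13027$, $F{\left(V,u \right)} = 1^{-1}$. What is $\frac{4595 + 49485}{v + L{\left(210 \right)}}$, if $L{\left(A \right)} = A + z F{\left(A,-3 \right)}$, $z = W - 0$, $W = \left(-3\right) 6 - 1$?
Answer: $- \frac{13520}{3209} \approx -4.2132$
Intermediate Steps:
$F{\left(V,u \right)} = 1$
$W = -19$ ($W = -18 - 1 = -19$)
$z = -19$ ($z = -19 - 0 = -19 + 0 = -19$)
$L{\left(A \right)} = -19 + A$ ($L{\left(A \right)} = A - 19 = -19 + A$)
$\frac{4595 + 49485}{v + L{\left(210 \right)}} = \frac{4595 + 49485}{-13027 + \left(-19 + 210\right)} = \frac{54080}{-13027 + 191} = \frac{54080}{-12836} = 54080 \left(- \frac{1}{12836}\right) = - \frac{13520}{3209}$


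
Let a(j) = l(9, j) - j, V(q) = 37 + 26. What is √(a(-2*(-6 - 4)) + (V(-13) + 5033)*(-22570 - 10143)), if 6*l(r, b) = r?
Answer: I*√666821866/2 ≈ 12911.0*I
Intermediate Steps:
l(r, b) = r/6
V(q) = 63
a(j) = 3/2 - j (a(j) = (⅙)*9 - j = 3/2 - j)
√(a(-2*(-6 - 4)) + (V(-13) + 5033)*(-22570 - 10143)) = √((3/2 - (-2)*(-6 - 4)) + (63 + 5033)*(-22570 - 10143)) = √((3/2 - (-2)*(-10)) + 5096*(-32713)) = √((3/2 - 1*20) - 166705448) = √((3/2 - 20) - 166705448) = √(-37/2 - 166705448) = √(-333410933/2) = I*√666821866/2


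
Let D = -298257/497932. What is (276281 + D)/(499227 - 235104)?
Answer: 137568852635/131515293636 ≈ 1.0460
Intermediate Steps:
D = -298257/497932 (D = -298257*1/497932 = -298257/497932 ≈ -0.59899)
(276281 + D)/(499227 - 235104) = (276281 - 298257/497932)/(499227 - 235104) = (137568852635/497932)/264123 = (137568852635/497932)*(1/264123) = 137568852635/131515293636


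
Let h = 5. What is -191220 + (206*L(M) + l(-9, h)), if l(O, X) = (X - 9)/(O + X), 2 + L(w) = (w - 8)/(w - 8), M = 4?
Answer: -191425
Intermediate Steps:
L(w) = -1 (L(w) = -2 + (w - 8)/(w - 8) = -2 + (-8 + w)/(-8 + w) = -2 + 1 = -1)
l(O, X) = (-9 + X)/(O + X)
-191220 + (206*L(M) + l(-9, h)) = -191220 + (206*(-1) + (-9 + 5)/(-9 + 5)) = -191220 + (-206 - 4/(-4)) = -191220 + (-206 - 1/4*(-4)) = -191220 + (-206 + 1) = -191220 - 205 = -191425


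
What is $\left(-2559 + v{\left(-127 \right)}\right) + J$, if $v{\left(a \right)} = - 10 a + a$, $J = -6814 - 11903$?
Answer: $-20133$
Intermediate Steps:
$J = -18717$ ($J = -6814 - 11903 = -18717$)
$v{\left(a \right)} = - 9 a$
$\left(-2559 + v{\left(-127 \right)}\right) + J = \left(-2559 - -1143\right) - 18717 = \left(-2559 + 1143\right) - 18717 = -1416 - 18717 = -20133$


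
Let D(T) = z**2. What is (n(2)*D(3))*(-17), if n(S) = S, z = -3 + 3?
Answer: 0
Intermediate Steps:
z = 0
D(T) = 0 (D(T) = 0**2 = 0)
(n(2)*D(3))*(-17) = (2*0)*(-17) = 0*(-17) = 0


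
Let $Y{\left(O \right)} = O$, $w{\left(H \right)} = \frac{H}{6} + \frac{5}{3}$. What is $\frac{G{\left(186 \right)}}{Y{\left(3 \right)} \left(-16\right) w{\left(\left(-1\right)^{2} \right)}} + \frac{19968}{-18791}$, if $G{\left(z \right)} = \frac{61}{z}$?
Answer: $- \frac{327982475}{307571088} \approx -1.0664$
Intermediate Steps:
$w{\left(H \right)} = \frac{5}{3} + \frac{H}{6}$ ($w{\left(H \right)} = H \frac{1}{6} + 5 \cdot \frac{1}{3} = \frac{H}{6} + \frac{5}{3} = \frac{5}{3} + \frac{H}{6}$)
$\frac{G{\left(186 \right)}}{Y{\left(3 \right)} \left(-16\right) w{\left(\left(-1\right)^{2} \right)}} + \frac{19968}{-18791} = \frac{61 \cdot \frac{1}{186}}{3 \left(-16\right) \left(\frac{5}{3} + \frac{\left(-1\right)^{2}}{6}\right)} + \frac{19968}{-18791} = \frac{61 \cdot \frac{1}{186}}{\left(-48\right) \left(\frac{5}{3} + \frac{1}{6} \cdot 1\right)} + 19968 \left(- \frac{1}{18791}\right) = \frac{61}{186 \left(- 48 \left(\frac{5}{3} + \frac{1}{6}\right)\right)} - \frac{19968}{18791} = \frac{61}{186 \left(\left(-48\right) \frac{11}{6}\right)} - \frac{19968}{18791} = \frac{61}{186 \left(-88\right)} - \frac{19968}{18791} = \frac{61}{186} \left(- \frac{1}{88}\right) - \frac{19968}{18791} = - \frac{61}{16368} - \frac{19968}{18791} = - \frac{327982475}{307571088}$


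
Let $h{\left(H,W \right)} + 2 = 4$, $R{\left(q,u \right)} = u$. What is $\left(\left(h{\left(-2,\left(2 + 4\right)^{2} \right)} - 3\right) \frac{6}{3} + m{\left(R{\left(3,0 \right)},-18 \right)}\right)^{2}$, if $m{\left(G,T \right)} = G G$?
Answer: $4$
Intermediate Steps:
$h{\left(H,W \right)} = 2$ ($h{\left(H,W \right)} = -2 + 4 = 2$)
$m{\left(G,T \right)} = G^{2}$
$\left(\left(h{\left(-2,\left(2 + 4\right)^{2} \right)} - 3\right) \frac{6}{3} + m{\left(R{\left(3,0 \right)},-18 \right)}\right)^{2} = \left(\left(2 - 3\right) \frac{6}{3} + 0^{2}\right)^{2} = \left(- \frac{6}{3} + 0\right)^{2} = \left(\left(-1\right) 2 + 0\right)^{2} = \left(-2 + 0\right)^{2} = \left(-2\right)^{2} = 4$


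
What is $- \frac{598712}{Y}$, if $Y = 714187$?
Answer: $- \frac{598712}{714187} \approx -0.83831$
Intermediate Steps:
$- \frac{598712}{Y} = - \frac{598712}{714187}$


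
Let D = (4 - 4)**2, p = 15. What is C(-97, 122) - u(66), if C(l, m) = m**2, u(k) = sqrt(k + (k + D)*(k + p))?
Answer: 14884 - 2*sqrt(1353) ≈ 14810.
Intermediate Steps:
D = 0 (D = 0**2 = 0)
u(k) = sqrt(k + k*(15 + k)) (u(k) = sqrt(k + (k + 0)*(k + 15)) = sqrt(k + k*(15 + k)))
C(-97, 122) - u(66) = 122**2 - sqrt(66*(16 + 66)) = 14884 - sqrt(66*82) = 14884 - sqrt(5412) = 14884 - 2*sqrt(1353)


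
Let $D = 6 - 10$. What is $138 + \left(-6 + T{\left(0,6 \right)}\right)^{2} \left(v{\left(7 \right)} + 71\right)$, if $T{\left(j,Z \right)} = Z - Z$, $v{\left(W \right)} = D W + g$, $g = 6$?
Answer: $1902$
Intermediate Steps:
$D = -4$ ($D = 6 - 10 = -4$)
$v{\left(W \right)} = 6 - 4 W$ ($v{\left(W \right)} = - 4 W + 6 = 6 - 4 W$)
$T{\left(j,Z \right)} = 0$
$138 + \left(-6 + T{\left(0,6 \right)}\right)^{2} \left(v{\left(7 \right)} + 71\right) = 138 + \left(-6 + 0\right)^{2} \left(\left(6 - 28\right) + 71\right) = 138 + \left(-6\right)^{2} \left(\left(6 - 28\right) + 71\right) = 138 + 36 \left(-22 + 71\right) = 138 + 36 \cdot 49 = 138 + 1764 = 1902$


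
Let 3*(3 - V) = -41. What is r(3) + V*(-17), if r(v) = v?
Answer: -841/3 ≈ -280.33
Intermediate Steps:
V = 50/3 (V = 3 - ⅓*(-41) = 3 + 41/3 = 50/3 ≈ 16.667)
r(3) + V*(-17) = 3 + (50/3)*(-17) = 3 - 850/3 = -841/3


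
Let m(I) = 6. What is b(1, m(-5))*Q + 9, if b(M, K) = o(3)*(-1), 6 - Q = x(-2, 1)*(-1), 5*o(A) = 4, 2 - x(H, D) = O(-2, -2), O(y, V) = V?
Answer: 1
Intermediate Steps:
x(H, D) = 4 (x(H, D) = 2 - 1*(-2) = 2 + 2 = 4)
o(A) = ⅘ (o(A) = (⅕)*4 = ⅘)
Q = 10 (Q = 6 - 4*(-1) = 6 - 1*(-4) = 6 + 4 = 10)
b(M, K) = -⅘ (b(M, K) = (⅘)*(-1) = -⅘)
b(1, m(-5))*Q + 9 = -⅘*10 + 9 = -8 + 9 = 1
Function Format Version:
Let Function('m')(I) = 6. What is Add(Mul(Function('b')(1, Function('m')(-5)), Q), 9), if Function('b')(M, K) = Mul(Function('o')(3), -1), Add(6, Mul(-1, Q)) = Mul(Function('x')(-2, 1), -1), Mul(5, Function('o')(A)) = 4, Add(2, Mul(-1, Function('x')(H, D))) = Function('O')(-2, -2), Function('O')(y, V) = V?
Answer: 1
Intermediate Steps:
Function('x')(H, D) = 4 (Function('x')(H, D) = Add(2, Mul(-1, -2)) = Add(2, 2) = 4)
Function('o')(A) = Rational(4, 5) (Function('o')(A) = Mul(Rational(1, 5), 4) = Rational(4, 5))
Q = 10 (Q = Add(6, Mul(-1, Mul(4, -1))) = Add(6, Mul(-1, -4)) = Add(6, 4) = 10)
Function('b')(M, K) = Rational(-4, 5) (Function('b')(M, K) = Mul(Rational(4, 5), -1) = Rational(-4, 5))
Add(Mul(Function('b')(1, Function('m')(-5)), Q), 9) = Add(Mul(Rational(-4, 5), 10), 9) = Add(-8, 9) = 1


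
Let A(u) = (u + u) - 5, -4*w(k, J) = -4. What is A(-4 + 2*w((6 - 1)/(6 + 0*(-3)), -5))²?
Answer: 81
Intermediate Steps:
w(k, J) = 1 (w(k, J) = -¼*(-4) = 1)
A(u) = -5 + 2*u (A(u) = 2*u - 5 = -5 + 2*u)
A(-4 + 2*w((6 - 1)/(6 + 0*(-3)), -5))² = (-5 + 2*(-4 + 2*1))² = (-5 + 2*(-4 + 2))² = (-5 + 2*(-2))² = (-5 - 4)² = (-9)² = 81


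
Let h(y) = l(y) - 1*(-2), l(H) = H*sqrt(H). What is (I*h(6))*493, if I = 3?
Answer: 2958 + 8874*sqrt(6) ≈ 24695.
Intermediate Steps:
l(H) = H**(3/2)
h(y) = 2 + y**(3/2) (h(y) = y**(3/2) - 1*(-2) = y**(3/2) + 2 = 2 + y**(3/2))
(I*h(6))*493 = (3*(2 + 6**(3/2)))*493 = (3*(2 + 6*sqrt(6)))*493 = (6 + 18*sqrt(6))*493 = 2958 + 8874*sqrt(6)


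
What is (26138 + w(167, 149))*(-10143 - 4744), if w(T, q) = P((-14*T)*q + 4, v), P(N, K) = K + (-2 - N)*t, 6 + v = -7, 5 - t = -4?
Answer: -47062704823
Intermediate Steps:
t = 9 (t = 5 - 1*(-4) = 5 + 4 = 9)
v = -13 (v = -6 - 7 = -13)
P(N, K) = -18 + K - 9*N (P(N, K) = K + (-2 - N)*9 = K + (-18 - 9*N) = -18 + K - 9*N)
w(T, q) = -67 + 126*T*q (w(T, q) = -18 - 13 - 9*((-14*T)*q + 4) = -18 - 13 - 9*(-14*T*q + 4) = -18 - 13 - 9*(4 - 14*T*q) = -18 - 13 + (-36 + 126*T*q) = -67 + 126*T*q)
(26138 + w(167, 149))*(-10143 - 4744) = (26138 + (-67 + 126*167*149))*(-10143 - 4744) = (26138 + (-67 + 3135258))*(-14887) = (26138 + 3135191)*(-14887) = 3161329*(-14887) = -47062704823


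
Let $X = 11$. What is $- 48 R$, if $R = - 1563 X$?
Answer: $825264$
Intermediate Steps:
$R = -17193$ ($R = \left(-1563\right) 11 = -17193$)
$- 48 R = \left(-48\right) \left(-17193\right) = 825264$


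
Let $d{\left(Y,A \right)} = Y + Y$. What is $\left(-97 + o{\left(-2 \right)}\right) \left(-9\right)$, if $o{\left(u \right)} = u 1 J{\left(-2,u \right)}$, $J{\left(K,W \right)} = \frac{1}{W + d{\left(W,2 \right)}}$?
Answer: $870$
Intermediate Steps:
$d{\left(Y,A \right)} = 2 Y$
$J{\left(K,W \right)} = \frac{1}{3 W}$ ($J{\left(K,W \right)} = \frac{1}{W + 2 W} = \frac{1}{3 W}$)
$o{\left(u \right)} = \frac{1}{3}$ ($o{\left(u \right)} = u 1 \frac{1}{3 u} = u \frac{1}{3 u} = \frac{1}{3}$)
$\left(-97 + o{\left(-2 \right)}\right) \left(-9\right) = \left(-97 + \frac{1}{3}\right) \left(-9\right) = \left(- \frac{290}{3}\right) \left(-9\right) = 870$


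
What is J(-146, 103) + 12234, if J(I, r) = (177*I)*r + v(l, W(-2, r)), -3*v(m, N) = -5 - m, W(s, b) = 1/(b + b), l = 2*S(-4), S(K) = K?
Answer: -2649493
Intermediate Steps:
l = -8 (l = 2*(-4) = -8)
W(s, b) = 1/(2*b)
v(m, N) = 5/3 + m/3 (v(m, N) = -(-5 - m)/3 = 5/3 + m/3)
J(I, r) = -1 + 177*I*r (J(I, r) = (177*I)*r + (5/3 + (⅓)*(-8)) = 177*I*r + (5/3 - 8/3) = 177*I*r - 1 = -1 + 177*I*r)
J(-146, 103) + 12234 = (-1 + 177*(-146)*103) + 12234 = (-1 - 2661726) + 12234 = -2661727 + 12234 = -2649493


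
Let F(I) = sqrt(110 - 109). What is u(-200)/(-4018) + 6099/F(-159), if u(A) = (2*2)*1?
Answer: 12252889/2009 ≈ 6099.0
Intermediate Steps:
F(I) = 1 (F(I) = sqrt(1) = 1)
u(A) = 4 (u(A) = 4*1 = 4)
u(-200)/(-4018) + 6099/F(-159) = 4/(-4018) + 6099/1 = 4*(-1/4018) + 6099*1 = -2/2009 + 6099 = 12252889/2009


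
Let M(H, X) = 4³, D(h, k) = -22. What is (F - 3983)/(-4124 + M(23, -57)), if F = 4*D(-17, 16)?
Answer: 4071/4060 ≈ 1.0027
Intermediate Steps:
M(H, X) = 64
F = -88 (F = 4*(-22) = -88)
(F - 3983)/(-4124 + M(23, -57)) = (-88 - 3983)/(-4124 + 64) = -4071/(-4060) = -4071*(-1/4060) = 4071/4060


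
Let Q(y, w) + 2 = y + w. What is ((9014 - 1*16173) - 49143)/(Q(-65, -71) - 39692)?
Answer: 28151/19915 ≈ 1.4136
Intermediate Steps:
Q(y, w) = -2 + w + y (Q(y, w) = -2 + (y + w) = -2 + (w + y) = -2 + w + y)
((9014 - 1*16173) - 49143)/(Q(-65, -71) - 39692) = ((9014 - 1*16173) - 49143)/((-2 - 71 - 65) - 39692) = ((9014 - 16173) - 49143)/(-138 - 39692) = (-7159 - 49143)/(-39830) = -56302*(-1/39830) = 28151/19915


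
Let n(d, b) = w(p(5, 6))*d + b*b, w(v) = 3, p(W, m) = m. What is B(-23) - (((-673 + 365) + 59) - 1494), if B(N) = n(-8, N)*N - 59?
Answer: -9931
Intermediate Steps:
n(d, b) = b² + 3*d (n(d, b) = 3*d + b*b = 3*d + b² = b² + 3*d)
B(N) = -59 + N*(-24 + N²) (B(N) = (N² + 3*(-8))*N - 59 = (N² - 24)*N - 59 = (-24 + N²)*N - 59 = N*(-24 + N²) - 59 = -59 + N*(-24 + N²))
B(-23) - (((-673 + 365) + 59) - 1494) = (-59 - 23*(-24 + (-23)²)) - (((-673 + 365) + 59) - 1494) = (-59 - 23*(-24 + 529)) - ((-308 + 59) - 1494) = (-59 - 23*505) - (-249 - 1494) = (-59 - 11615) - 1*(-1743) = -11674 + 1743 = -9931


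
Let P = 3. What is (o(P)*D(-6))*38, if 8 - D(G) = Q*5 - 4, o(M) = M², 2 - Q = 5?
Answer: 9234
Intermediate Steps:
Q = -3 (Q = 2 - 1*5 = 2 - 5 = -3)
D(G) = 27 (D(G) = 8 - (-3*5 - 4) = 8 - (-15 - 4) = 8 - 1*(-19) = 8 + 19 = 27)
(o(P)*D(-6))*38 = (3²*27)*38 = (9*27)*38 = 243*38 = 9234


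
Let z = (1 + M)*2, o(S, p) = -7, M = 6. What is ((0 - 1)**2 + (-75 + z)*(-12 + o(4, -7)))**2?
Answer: 1345600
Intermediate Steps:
z = 14 (z = (1 + 6)*2 = 7*2 = 14)
((0 - 1)**2 + (-75 + z)*(-12 + o(4, -7)))**2 = ((0 - 1)**2 + (-75 + 14)*(-12 - 7))**2 = ((-1)**2 - 61*(-19))**2 = (1 + 1159)**2 = 1160**2 = 1345600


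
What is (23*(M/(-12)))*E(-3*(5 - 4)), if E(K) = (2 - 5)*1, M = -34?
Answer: -391/2 ≈ -195.50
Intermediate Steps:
E(K) = -3 (E(K) = -3*1 = -3)
(23*(M/(-12)))*E(-3*(5 - 4)) = (23*(-34/(-12)))*(-3) = (23*(-34*(-1/12)))*(-3) = (23*(17/6))*(-3) = (391/6)*(-3) = -391/2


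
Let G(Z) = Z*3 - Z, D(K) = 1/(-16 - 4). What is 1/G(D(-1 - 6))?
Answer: -10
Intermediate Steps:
D(K) = -1/20 (D(K) = 1/(-20) = -1/20)
G(Z) = 2*Z (G(Z) = 3*Z - Z = 2*Z)
1/G(D(-1 - 6)) = 1/(2*(-1/20)) = 1/(-⅒) = -10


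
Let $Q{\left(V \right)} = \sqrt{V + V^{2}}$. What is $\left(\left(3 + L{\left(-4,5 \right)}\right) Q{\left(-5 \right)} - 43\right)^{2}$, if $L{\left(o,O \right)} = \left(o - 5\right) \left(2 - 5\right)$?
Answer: $19849 - 5160 \sqrt{5} \approx 8310.9$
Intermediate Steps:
$L{\left(o,O \right)} = 15 - 3 o$ ($L{\left(o,O \right)} = \left(-5 + o\right) \left(-3\right) = 15 - 3 o$)
$\left(\left(3 + L{\left(-4,5 \right)}\right) Q{\left(-5 \right)} - 43\right)^{2} = \left(\left(3 + \left(15 - -12\right)\right) \sqrt{- 5 \left(1 - 5\right)} - 43\right)^{2} = \left(\left(3 + \left(15 + 12\right)\right) \sqrt{\left(-5\right) \left(-4\right)} - 43\right)^{2} = \left(\left(3 + 27\right) \sqrt{20} - 43\right)^{2} = \left(30 \cdot 2 \sqrt{5} - 43\right)^{2} = \left(60 \sqrt{5} - 43\right)^{2} = \left(-43 + 60 \sqrt{5}\right)^{2}$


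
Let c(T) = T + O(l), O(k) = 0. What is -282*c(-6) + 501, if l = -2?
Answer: 2193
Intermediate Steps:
c(T) = T (c(T) = T + 0 = T)
-282*c(-6) + 501 = -282*(-6) + 501 = 1692 + 501 = 2193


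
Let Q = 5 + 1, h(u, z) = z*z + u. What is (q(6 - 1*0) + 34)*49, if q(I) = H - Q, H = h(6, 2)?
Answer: 1862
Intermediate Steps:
h(u, z) = u + z² (h(u, z) = z² + u = u + z²)
Q = 6
H = 10 (H = 6 + 2² = 6 + 4 = 10)
q(I) = 4 (q(I) = 10 - 1*6 = 10 - 6 = 4)
(q(6 - 1*0) + 34)*49 = (4 + 34)*49 = 38*49 = 1862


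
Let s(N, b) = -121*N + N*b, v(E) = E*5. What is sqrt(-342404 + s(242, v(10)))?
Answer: 3*I*sqrt(39954) ≈ 599.66*I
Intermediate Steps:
v(E) = 5*E
sqrt(-342404 + s(242, v(10))) = sqrt(-342404 + 242*(-121 + 5*10)) = sqrt(-342404 + 242*(-121 + 50)) = sqrt(-342404 + 242*(-71)) = sqrt(-342404 - 17182) = sqrt(-359586) = 3*I*sqrt(39954)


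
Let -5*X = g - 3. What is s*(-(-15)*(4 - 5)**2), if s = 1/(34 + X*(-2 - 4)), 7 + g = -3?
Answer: 75/92 ≈ 0.81522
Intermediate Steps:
g = -10 (g = -7 - 3 = -10)
X = 13/5 (X = -(-10 - 3)/5 = -1/5*(-13) = 13/5 ≈ 2.6000)
s = 5/92 (s = 1/(34 + 13*(-2 - 4)/5) = 1/(34 + (13/5)*(-6)) = 1/(34 - 78/5) = 1/(92/5) = 5/92 ≈ 0.054348)
s*(-(-15)*(4 - 5)**2) = 5*(-(-15)*(4 - 5)**2)/92 = 5*(-(-15)*(-1)**2)/92 = 5*(-(-15))/92 = 5*(-15*(-1))/92 = (5/92)*15 = 75/92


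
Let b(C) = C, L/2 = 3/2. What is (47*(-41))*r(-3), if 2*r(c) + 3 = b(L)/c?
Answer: 3854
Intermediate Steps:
L = 3 (L = 2*(3/2) = 3)
r(c) = -3/2 + 3/(2*c) (r(c) = -3/2 + (3/c)/2 = -3/2 + 3/(2*c))
(47*(-41))*r(-3) = (47*(-41))*((3/2)*(1 - 1*(-3))/(-3)) = -5781*(-1)*(1 + 3)/(2*3) = -5781*(-1)*4/(2*3) = -1927*(-2) = 3854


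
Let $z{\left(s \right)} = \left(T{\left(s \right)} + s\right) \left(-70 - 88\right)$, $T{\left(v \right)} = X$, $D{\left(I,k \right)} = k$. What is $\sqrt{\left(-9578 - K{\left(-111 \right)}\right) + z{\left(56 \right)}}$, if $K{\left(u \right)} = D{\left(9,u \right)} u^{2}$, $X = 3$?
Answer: $9 \sqrt{16651} \approx 1161.3$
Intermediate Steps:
$T{\left(v \right)} = 3$
$K{\left(u \right)} = u^{3}$ ($K{\left(u \right)} = u u^{2} = u^{3}$)
$z{\left(s \right)} = -474 - 158 s$ ($z{\left(s \right)} = \left(3 + s\right) \left(-70 - 88\right) = \left(3 + s\right) \left(-158\right) = -474 - 158 s$)
$\sqrt{\left(-9578 - K{\left(-111 \right)}\right) + z{\left(56 \right)}} = \sqrt{\left(-9578 - \left(-111\right)^{3}\right) - 9322} = \sqrt{\left(-9578 - -1367631\right) - 9322} = \sqrt{\left(-9578 + 1367631\right) - 9322} = \sqrt{1358053 - 9322} = \sqrt{1348731} = 9 \sqrt{16651}$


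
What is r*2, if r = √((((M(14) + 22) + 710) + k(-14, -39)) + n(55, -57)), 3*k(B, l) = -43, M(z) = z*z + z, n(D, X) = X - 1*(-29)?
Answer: 2*√8097/3 ≈ 59.989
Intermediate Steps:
n(D, X) = 29 + X (n(D, X) = X + 29 = 29 + X)
M(z) = z + z² (M(z) = z² + z = z + z²)
k(B, l) = -43/3 (k(B, l) = (⅓)*(-43) = -43/3)
r = √8097/3 (r = √((((14*(1 + 14) + 22) + 710) - 43/3) + (29 - 57)) = √((((14*15 + 22) + 710) - 43/3) - 28) = √((((210 + 22) + 710) - 43/3) - 28) = √(((232 + 710) - 43/3) - 28) = √((942 - 43/3) - 28) = √(2783/3 - 28) = √(2699/3) = √8097/3 ≈ 29.994)
r*2 = (√8097/3)*2 = 2*√8097/3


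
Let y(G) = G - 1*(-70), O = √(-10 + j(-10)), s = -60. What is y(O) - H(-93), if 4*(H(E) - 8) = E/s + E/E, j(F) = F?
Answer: 4909/80 + 2*I*√5 ≈ 61.362 + 4.4721*I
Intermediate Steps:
O = 2*I*√5 (O = √(-10 - 10) = √(-20) = 2*I*√5 ≈ 4.4721*I)
y(G) = 70 + G (y(G) = G + 70 = 70 + G)
H(E) = 33/4 - E/240 (H(E) = 8 + (E/(-60) + E/E)/4 = 8 + (E*(-1/60) + 1)/4 = 8 + (-E/60 + 1)/4 = 8 + (1 - E/60)/4 = 8 + (¼ - E/240) = 33/4 - E/240)
y(O) - H(-93) = (70 + 2*I*√5) - (33/4 - 1/240*(-93)) = (70 + 2*I*√5) - (33/4 + 31/80) = (70 + 2*I*√5) - 1*691/80 = (70 + 2*I*√5) - 691/80 = 4909/80 + 2*I*√5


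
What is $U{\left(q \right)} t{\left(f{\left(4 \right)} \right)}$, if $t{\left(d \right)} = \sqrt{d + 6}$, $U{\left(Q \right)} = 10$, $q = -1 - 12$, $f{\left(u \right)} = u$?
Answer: $10 \sqrt{10} \approx 31.623$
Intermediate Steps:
$q = -13$ ($q = -1 - 12 = -13$)
$t{\left(d \right)} = \sqrt{6 + d}$
$U{\left(q \right)} t{\left(f{\left(4 \right)} \right)} = 10 \sqrt{6 + 4} = 10 \sqrt{10}$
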